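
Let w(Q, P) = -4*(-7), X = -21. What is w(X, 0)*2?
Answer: 56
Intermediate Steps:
w(Q, P) = 28
w(X, 0)*2 = 28*2 = 56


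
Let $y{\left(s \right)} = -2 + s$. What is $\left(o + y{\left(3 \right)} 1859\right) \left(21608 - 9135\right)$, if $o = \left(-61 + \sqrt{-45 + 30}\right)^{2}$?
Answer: $69412245 - 1521706 i \sqrt{15} \approx 6.9412 \cdot 10^{7} - 5.8935 \cdot 10^{6} i$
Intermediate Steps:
$o = \left(-61 + i \sqrt{15}\right)^{2}$ ($o = \left(-61 + \sqrt{-15}\right)^{2} = \left(-61 + i \sqrt{15}\right)^{2} \approx 3706.0 - 472.5 i$)
$\left(o + y{\left(3 \right)} 1859\right) \left(21608 - 9135\right) = \left(\left(61 - i \sqrt{15}\right)^{2} + \left(-2 + 3\right) 1859\right) \left(21608 - 9135\right) = \left(\left(61 - i \sqrt{15}\right)^{2} + 1 \cdot 1859\right) 12473 = \left(\left(61 - i \sqrt{15}\right)^{2} + 1859\right) 12473 = \left(1859 + \left(61 - i \sqrt{15}\right)^{2}\right) 12473 = 23187307 + 12473 \left(61 - i \sqrt{15}\right)^{2}$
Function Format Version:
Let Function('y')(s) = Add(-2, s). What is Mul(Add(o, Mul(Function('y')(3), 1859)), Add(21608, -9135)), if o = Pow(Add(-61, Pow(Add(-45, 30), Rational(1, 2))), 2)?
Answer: Add(69412245, Mul(-1521706, I, Pow(15, Rational(1, 2)))) ≈ Add(6.9412e+7, Mul(-5.8935e+6, I))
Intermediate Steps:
o = Pow(Add(-61, Mul(I, Pow(15, Rational(1, 2)))), 2) (o = Pow(Add(-61, Pow(-15, Rational(1, 2))), 2) = Pow(Add(-61, Mul(I, Pow(15, Rational(1, 2)))), 2) ≈ Add(3706.0, Mul(-472.50, I)))
Mul(Add(o, Mul(Function('y')(3), 1859)), Add(21608, -9135)) = Mul(Add(Pow(Add(61, Mul(-1, I, Pow(15, Rational(1, 2)))), 2), Mul(Add(-2, 3), 1859)), Add(21608, -9135)) = Mul(Add(Pow(Add(61, Mul(-1, I, Pow(15, Rational(1, 2)))), 2), Mul(1, 1859)), 12473) = Mul(Add(Pow(Add(61, Mul(-1, I, Pow(15, Rational(1, 2)))), 2), 1859), 12473) = Mul(Add(1859, Pow(Add(61, Mul(-1, I, Pow(15, Rational(1, 2)))), 2)), 12473) = Add(23187307, Mul(12473, Pow(Add(61, Mul(-1, I, Pow(15, Rational(1, 2)))), 2)))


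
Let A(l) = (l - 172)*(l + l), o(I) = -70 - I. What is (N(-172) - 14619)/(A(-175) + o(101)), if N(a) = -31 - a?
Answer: -14478/121279 ≈ -0.11938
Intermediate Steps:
A(l) = 2*l*(-172 + l) (A(l) = (-172 + l)*(2*l) = 2*l*(-172 + l))
(N(-172) - 14619)/(A(-175) + o(101)) = ((-31 - 1*(-172)) - 14619)/(2*(-175)*(-172 - 175) + (-70 - 1*101)) = ((-31 + 172) - 14619)/(2*(-175)*(-347) + (-70 - 101)) = (141 - 14619)/(121450 - 171) = -14478/121279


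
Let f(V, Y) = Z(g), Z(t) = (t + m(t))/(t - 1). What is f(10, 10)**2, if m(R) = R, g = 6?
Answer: 144/25 ≈ 5.7600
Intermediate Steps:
Z(t) = 2*t/(-1 + t) (Z(t) = (t + t)/(t - 1) = (2*t)/(-1 + t) = 2*t/(-1 + t))
f(V, Y) = 12/5 (f(V, Y) = 2*6/(-1 + 6) = 2*6/5 = 2*6*(1/5) = 12/5)
f(10, 10)**2 = (12/5)**2 = 144/25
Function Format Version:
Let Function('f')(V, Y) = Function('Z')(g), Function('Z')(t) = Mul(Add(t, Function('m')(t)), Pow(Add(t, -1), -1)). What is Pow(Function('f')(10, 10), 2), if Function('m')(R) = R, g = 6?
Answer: Rational(144, 25) ≈ 5.7600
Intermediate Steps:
Function('Z')(t) = Mul(2, t, Pow(Add(-1, t), -1)) (Function('Z')(t) = Mul(Add(t, t), Pow(Add(t, -1), -1)) = Mul(Mul(2, t), Pow(Add(-1, t), -1)) = Mul(2, t, Pow(Add(-1, t), -1)))
Function('f')(V, Y) = Rational(12, 5) (Function('f')(V, Y) = Mul(2, 6, Pow(Add(-1, 6), -1)) = Mul(2, 6, Pow(5, -1)) = Mul(2, 6, Rational(1, 5)) = Rational(12, 5))
Pow(Function('f')(10, 10), 2) = Pow(Rational(12, 5), 2) = Rational(144, 25)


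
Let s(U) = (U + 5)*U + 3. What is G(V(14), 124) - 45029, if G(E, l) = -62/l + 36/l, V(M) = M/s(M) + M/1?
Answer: -2791811/62 ≈ -45029.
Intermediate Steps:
s(U) = 3 + U*(5 + U) (s(U) = (5 + U)*U + 3 = U*(5 + U) + 3 = 3 + U*(5 + U))
V(M) = M + M/(3 + M**2 + 5*M) (V(M) = M/(3 + M**2 + 5*M) + M/1 = M/(3 + M**2 + 5*M) + M*1 = M/(3 + M**2 + 5*M) + M = M + M/(3 + M**2 + 5*M))
G(E, l) = -26/l
G(V(14), 124) - 45029 = -26/124 - 45029 = -26*1/124 - 45029 = -13/62 - 45029 = -2791811/62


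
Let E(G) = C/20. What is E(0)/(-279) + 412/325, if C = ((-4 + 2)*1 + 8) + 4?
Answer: 229571/181350 ≈ 1.2659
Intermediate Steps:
C = 10 (C = (-2*1 + 8) + 4 = (-2 + 8) + 4 = 6 + 4 = 10)
E(G) = 1/2 (E(G) = 10/20 = 10*(1/20) = 1/2)
E(0)/(-279) + 412/325 = (1/2)/(-279) + 412/325 = (1/2)*(-1/279) + 412*(1/325) = -1/558 + 412/325 = 229571/181350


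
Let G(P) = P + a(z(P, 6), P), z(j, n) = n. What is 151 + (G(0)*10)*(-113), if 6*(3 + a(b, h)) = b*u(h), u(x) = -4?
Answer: 8061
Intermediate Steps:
a(b, h) = -3 - 2*b/3 (a(b, h) = -3 + (b*(-4))/6 = -3 + (-4*b)/6 = -3 - 2*b/3)
G(P) = -7 + P (G(P) = P + (-3 - ⅔*6) = P + (-3 - 4) = P - 7 = -7 + P)
151 + (G(0)*10)*(-113) = 151 + ((-7 + 0)*10)*(-113) = 151 - 7*10*(-113) = 151 - 70*(-113) = 151 + 7910 = 8061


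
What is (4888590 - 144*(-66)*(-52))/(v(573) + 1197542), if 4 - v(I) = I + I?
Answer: 732397/199400 ≈ 3.6730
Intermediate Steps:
v(I) = 4 - 2*I (v(I) = 4 - (I + I) = 4 - 2*I)
(4888590 - 144*(-66)*(-52))/(v(573) + 1197542) = (4888590 - 144*(-66)*(-52))/((4 - 2*573) + 1197542) = (4888590 + 9504*(-52))/((4 - 1146) + 1197542) = (4888590 - 494208)/(-1142 + 1197542) = 4394382/1196400 = 4394382*(1/1196400) = 732397/199400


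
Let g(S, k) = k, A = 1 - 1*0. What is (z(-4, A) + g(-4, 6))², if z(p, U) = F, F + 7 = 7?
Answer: 36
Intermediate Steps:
F = 0 (F = -7 + 7 = 0)
A = 1 (A = 1 + 0 = 1)
z(p, U) = 0
(z(-4, A) + g(-4, 6))² = (0 + 6)² = 6² = 36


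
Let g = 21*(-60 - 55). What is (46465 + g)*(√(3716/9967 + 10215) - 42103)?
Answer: -1854637150 + 44050*√1014806261507/9967 ≈ -1.8502e+9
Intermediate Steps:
g = -2415 (g = 21*(-115) = -2415)
(46465 + g)*(√(3716/9967 + 10215) - 42103) = (46465 - 2415)*(√(3716/9967 + 10215) - 42103) = 44050*(√(3716*(1/9967) + 10215) - 42103) = 44050*(√(3716/9967 + 10215) - 42103) = 44050*(√(101816621/9967) - 42103) = 44050*(√1014806261507/9967 - 42103) = 44050*(-42103 + √1014806261507/9967) = -1854637150 + 44050*√1014806261507/9967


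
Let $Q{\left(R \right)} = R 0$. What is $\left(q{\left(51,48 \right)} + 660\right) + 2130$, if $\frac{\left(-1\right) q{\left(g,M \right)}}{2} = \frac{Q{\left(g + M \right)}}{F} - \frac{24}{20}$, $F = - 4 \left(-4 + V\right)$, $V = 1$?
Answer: $\frac{13962}{5} \approx 2792.4$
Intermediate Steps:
$F = 12$ ($F = - 4 \left(-4 + 1\right) = \left(-4\right) \left(-3\right) = 12$)
$Q{\left(R \right)} = 0$
$q{\left(g,M \right)} = \frac{12}{5}$ ($q{\left(g,M \right)} = - 2 \left(\frac{0}{12} - \frac{24}{20}\right) = - 2 \left(0 \cdot \frac{1}{12} - \frac{6}{5}\right) = - 2 \left(0 - \frac{6}{5}\right) = \left(-2\right) \left(- \frac{6}{5}\right) = \frac{12}{5}$)
$\left(q{\left(51,48 \right)} + 660\right) + 2130 = \left(\frac{12}{5} + 660\right) + 2130 = \frac{3312}{5} + 2130 = \frac{13962}{5}$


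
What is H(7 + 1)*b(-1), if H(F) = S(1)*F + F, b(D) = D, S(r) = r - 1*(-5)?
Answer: -56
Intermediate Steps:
S(r) = 5 + r (S(r) = r + 5 = 5 + r)
H(F) = 7*F (H(F) = (5 + 1)*F + F = 6*F + F = 7*F)
H(7 + 1)*b(-1) = (7*(7 + 1))*(-1) = (7*8)*(-1) = 56*(-1) = -56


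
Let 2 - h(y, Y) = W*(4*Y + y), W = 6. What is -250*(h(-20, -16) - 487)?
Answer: -4750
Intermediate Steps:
h(y, Y) = 2 - 24*Y - 6*y (h(y, Y) = 2 - 6*(4*Y + y) = 2 - 6*(y + 4*Y) = 2 - (6*y + 24*Y) = 2 + (-24*Y - 6*y) = 2 - 24*Y - 6*y)
-250*(h(-20, -16) - 487) = -250*((2 - 24*(-16) - 6*(-20)) - 487) = -250*((2 + 384 + 120) - 487) = -250*(506 - 487) = -250*19 = -4750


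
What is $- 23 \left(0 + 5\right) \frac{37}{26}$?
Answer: $- \frac{4255}{26} \approx -163.65$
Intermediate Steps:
$- 23 \left(0 + 5\right) \frac{37}{26} = \left(-23\right) 5 \cdot 37 \cdot \frac{1}{26} = \left(-115\right) \frac{37}{26} = - \frac{4255}{26}$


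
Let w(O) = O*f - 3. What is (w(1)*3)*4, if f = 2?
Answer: -12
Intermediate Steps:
w(O) = -3 + 2*O (w(O) = O*2 - 3 = 2*O - 3 = -3 + 2*O)
(w(1)*3)*4 = ((-3 + 2*1)*3)*4 = ((-3 + 2)*3)*4 = -1*3*4 = -3*4 = -12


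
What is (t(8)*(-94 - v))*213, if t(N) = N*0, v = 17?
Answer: 0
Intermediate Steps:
t(N) = 0
(t(8)*(-94 - v))*213 = (0*(-94 - 1*17))*213 = (0*(-94 - 17))*213 = (0*(-111))*213 = 0*213 = 0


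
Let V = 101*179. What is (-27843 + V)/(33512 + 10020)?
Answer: -2441/10883 ≈ -0.22429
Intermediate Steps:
V = 18079
(-27843 + V)/(33512 + 10020) = (-27843 + 18079)/(33512 + 10020) = -9764/43532 = -9764*1/43532 = -2441/10883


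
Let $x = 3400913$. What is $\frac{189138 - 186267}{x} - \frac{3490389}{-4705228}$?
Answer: $\frac{11884018034745}{16002071073164} \approx 0.74265$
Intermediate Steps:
$\frac{189138 - 186267}{x} - \frac{3490389}{-4705228} = \frac{189138 - 186267}{3400913} - \frac{3490389}{-4705228} = 2871 \cdot \frac{1}{3400913} - - \frac{3490389}{4705228} = \frac{2871}{3400913} + \frac{3490389}{4705228} = \frac{11884018034745}{16002071073164}$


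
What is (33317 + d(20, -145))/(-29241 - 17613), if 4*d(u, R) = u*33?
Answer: -16741/23427 ≈ -0.71460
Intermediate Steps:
d(u, R) = 33*u/4 (d(u, R) = (u*33)/4 = (33*u)/4 = 33*u/4)
(33317 + d(20, -145))/(-29241 - 17613) = (33317 + (33/4)*20)/(-29241 - 17613) = (33317 + 165)/(-46854) = 33482*(-1/46854) = -16741/23427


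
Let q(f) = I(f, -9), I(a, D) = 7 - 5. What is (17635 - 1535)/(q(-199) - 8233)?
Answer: -16100/8231 ≈ -1.9560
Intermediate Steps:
I(a, D) = 2
q(f) = 2
(17635 - 1535)/(q(-199) - 8233) = (17635 - 1535)/(2 - 8233) = 16100/(-8231) = 16100*(-1/8231) = -16100/8231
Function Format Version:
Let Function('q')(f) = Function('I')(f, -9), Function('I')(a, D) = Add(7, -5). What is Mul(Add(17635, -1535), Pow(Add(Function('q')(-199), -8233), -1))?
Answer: Rational(-16100, 8231) ≈ -1.9560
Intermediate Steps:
Function('I')(a, D) = 2
Function('q')(f) = 2
Mul(Add(17635, -1535), Pow(Add(Function('q')(-199), -8233), -1)) = Mul(Add(17635, -1535), Pow(Add(2, -8233), -1)) = Mul(16100, Pow(-8231, -1)) = Mul(16100, Rational(-1, 8231)) = Rational(-16100, 8231)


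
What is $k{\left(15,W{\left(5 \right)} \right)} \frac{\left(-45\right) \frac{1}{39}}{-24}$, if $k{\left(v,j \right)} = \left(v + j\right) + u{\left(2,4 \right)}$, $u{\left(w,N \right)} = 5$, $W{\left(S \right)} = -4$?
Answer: $\frac{10}{13} \approx 0.76923$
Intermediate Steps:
$k{\left(v,j \right)} = 5 + j + v$ ($k{\left(v,j \right)} = \left(v + j\right) + 5 = \left(j + v\right) + 5 = 5 + j + v$)
$k{\left(15,W{\left(5 \right)} \right)} \frac{\left(-45\right) \frac{1}{39}}{-24} = \left(5 - 4 + 15\right) \frac{\left(-45\right) \frac{1}{39}}{-24} = 16 \left(-45\right) \frac{1}{39} \left(- \frac{1}{24}\right) = 16 \left(\left(- \frac{15}{13}\right) \left(- \frac{1}{24}\right)\right) = 16 \cdot \frac{5}{104} = \frac{10}{13}$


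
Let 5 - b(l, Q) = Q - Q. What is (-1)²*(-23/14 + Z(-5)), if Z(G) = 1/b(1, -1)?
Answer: -101/70 ≈ -1.4429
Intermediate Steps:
b(l, Q) = 5 (b(l, Q) = 5 - (Q - Q) = 5 - 1*0 = 5 + 0 = 5)
Z(G) = ⅕ (Z(G) = 1/5 = ⅕)
(-1)²*(-23/14 + Z(-5)) = (-1)²*(-23/14 + ⅕) = 1*(-23*1/14 + ⅕) = 1*(-23/14 + ⅕) = 1*(-101/70) = -101/70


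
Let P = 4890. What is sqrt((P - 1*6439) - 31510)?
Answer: I*sqrt(33059) ≈ 181.82*I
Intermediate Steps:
sqrt((P - 1*6439) - 31510) = sqrt((4890 - 1*6439) - 31510) = sqrt((4890 - 6439) - 31510) = sqrt(-1549 - 31510) = sqrt(-33059) = I*sqrt(33059)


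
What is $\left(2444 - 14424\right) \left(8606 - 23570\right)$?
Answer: $179268720$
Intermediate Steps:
$\left(2444 - 14424\right) \left(8606 - 23570\right) = \left(-11980\right) \left(-14964\right) = 179268720$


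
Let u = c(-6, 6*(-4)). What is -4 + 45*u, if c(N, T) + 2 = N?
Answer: -364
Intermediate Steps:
c(N, T) = -2 + N
u = -8 (u = -2 - 6 = -8)
-4 + 45*u = -4 + 45*(-8) = -4 - 360 = -364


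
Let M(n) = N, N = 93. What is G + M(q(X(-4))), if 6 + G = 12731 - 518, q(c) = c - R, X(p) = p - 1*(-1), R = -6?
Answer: 12300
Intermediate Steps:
X(p) = 1 + p (X(p) = p + 1 = 1 + p)
q(c) = 6 + c (q(c) = c - 1*(-6) = c + 6 = 6 + c)
M(n) = 93
G = 12207 (G = -6 + (12731 - 518) = -6 + 12213 = 12207)
G + M(q(X(-4))) = 12207 + 93 = 12300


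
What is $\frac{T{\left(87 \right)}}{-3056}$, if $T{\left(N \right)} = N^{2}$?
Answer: $- \frac{7569}{3056} \approx -2.4768$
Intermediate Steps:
$\frac{T{\left(87 \right)}}{-3056} = \frac{87^{2}}{-3056} = 7569 \left(- \frac{1}{3056}\right) = - \frac{7569}{3056}$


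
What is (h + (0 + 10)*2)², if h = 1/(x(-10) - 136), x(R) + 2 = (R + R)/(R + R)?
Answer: 7502121/18769 ≈ 399.71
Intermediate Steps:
x(R) = -1 (x(R) = -2 + (R + R)/(R + R) = -2 + (2*R)/((2*R)) = -2 + (2*R)*(1/(2*R)) = -2 + 1 = -1)
h = -1/137 (h = 1/(-1 - 136) = 1/(-137) = -1/137 ≈ -0.0072993)
(h + (0 + 10)*2)² = (-1/137 + (0 + 10)*2)² = (-1/137 + 10*2)² = (-1/137 + 20)² = (2739/137)² = 7502121/18769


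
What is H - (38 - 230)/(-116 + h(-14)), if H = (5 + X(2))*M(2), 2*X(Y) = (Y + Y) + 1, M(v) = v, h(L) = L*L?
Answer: 87/5 ≈ 17.400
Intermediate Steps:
h(L) = L**2
X(Y) = 1/2 + Y (X(Y) = ((Y + Y) + 1)/2 = (2*Y + 1)/2 = (1 + 2*Y)/2 = 1/2 + Y)
H = 15 (H = (5 + (1/2 + 2))*2 = (5 + 5/2)*2 = (15/2)*2 = 15)
H - (38 - 230)/(-116 + h(-14)) = 15 - (38 - 230)/(-116 + (-14)**2) = 15 - (-192)/(-116 + 196) = 15 - (-192)/80 = 15 - 1*(-12/5) = 15 + 12/5 = 87/5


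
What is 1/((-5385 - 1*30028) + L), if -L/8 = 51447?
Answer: -1/446989 ≈ -2.2372e-6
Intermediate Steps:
L = -411576 (L = -8*51447 = -411576)
1/((-5385 - 1*30028) + L) = 1/((-5385 - 1*30028) - 411576) = 1/((-5385 - 30028) - 411576) = 1/(-35413 - 411576) = 1/(-446989) = -1/446989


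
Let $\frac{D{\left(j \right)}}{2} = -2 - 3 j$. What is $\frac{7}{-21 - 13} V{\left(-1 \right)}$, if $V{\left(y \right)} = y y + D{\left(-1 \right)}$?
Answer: $- \frac{21}{34} \approx -0.61765$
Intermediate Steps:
$D{\left(j \right)} = -4 - 6 j$ ($D{\left(j \right)} = 2 \left(-2 - 3 j\right) = -4 - 6 j$)
$V{\left(y \right)} = 2 + y^{2}$ ($V{\left(y \right)} = y y - -2 = y^{2} + \left(-4 + 6\right) = y^{2} + 2 = 2 + y^{2}$)
$\frac{7}{-21 - 13} V{\left(-1 \right)} = \frac{7}{-21 - 13} \left(2 + \left(-1\right)^{2}\right) = \frac{7}{-34} \left(2 + 1\right) = 7 \left(- \frac{1}{34}\right) 3 = \left(- \frac{7}{34}\right) 3 = - \frac{21}{34}$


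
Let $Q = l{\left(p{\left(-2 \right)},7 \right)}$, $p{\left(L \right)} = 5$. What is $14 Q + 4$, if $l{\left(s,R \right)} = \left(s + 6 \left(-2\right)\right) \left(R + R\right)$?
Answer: $-1368$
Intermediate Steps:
$l{\left(s,R \right)} = 2 R \left(-12 + s\right)$ ($l{\left(s,R \right)} = \left(s - 12\right) 2 R = \left(-12 + s\right) 2 R = 2 R \left(-12 + s\right)$)
$Q = -98$ ($Q = 2 \cdot 7 \left(-12 + 5\right) = 2 \cdot 7 \left(-7\right) = -98$)
$14 Q + 4 = 14 \left(-98\right) + 4 = -1372 + 4 = -1368$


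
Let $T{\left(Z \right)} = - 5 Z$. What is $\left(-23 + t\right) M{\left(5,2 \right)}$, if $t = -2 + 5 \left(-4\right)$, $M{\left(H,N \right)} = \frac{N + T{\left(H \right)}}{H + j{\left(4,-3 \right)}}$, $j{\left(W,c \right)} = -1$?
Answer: $\frac{1035}{4} \approx 258.75$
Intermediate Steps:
$M{\left(H,N \right)} = \frac{N - 5 H}{-1 + H}$ ($M{\left(H,N \right)} = \frac{N - 5 H}{H - 1} = \frac{N - 5 H}{-1 + H}$)
$t = -22$ ($t = -2 - 20 = -22$)
$\left(-23 + t\right) M{\left(5,2 \right)} = \left(-23 - 22\right) \frac{2 - 25}{-1 + 5} = - 45 \frac{2 - 25}{4} = - 45 \cdot \frac{1}{4} \left(-23\right) = \left(-45\right) \left(- \frac{23}{4}\right) = \frac{1035}{4}$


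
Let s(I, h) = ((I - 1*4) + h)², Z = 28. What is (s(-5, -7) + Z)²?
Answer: 80656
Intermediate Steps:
s(I, h) = (-4 + I + h)² (s(I, h) = ((I - 4) + h)² = ((-4 + I) + h)² = (-4 + I + h)²)
(s(-5, -7) + Z)² = ((-4 - 5 - 7)² + 28)² = ((-16)² + 28)² = (256 + 28)² = 284² = 80656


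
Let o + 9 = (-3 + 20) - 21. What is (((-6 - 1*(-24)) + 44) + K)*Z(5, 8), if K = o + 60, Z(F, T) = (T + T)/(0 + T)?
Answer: 218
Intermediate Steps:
o = -13 (o = -9 + ((-3 + 20) - 21) = -9 + (17 - 21) = -9 - 4 = -13)
Z(F, T) = 2 (Z(F, T) = (2*T)/T = 2)
K = 47 (K = -13 + 60 = 47)
(((-6 - 1*(-24)) + 44) + K)*Z(5, 8) = (((-6 - 1*(-24)) + 44) + 47)*2 = (((-6 + 24) + 44) + 47)*2 = ((18 + 44) + 47)*2 = (62 + 47)*2 = 109*2 = 218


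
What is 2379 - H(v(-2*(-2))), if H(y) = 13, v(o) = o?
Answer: 2366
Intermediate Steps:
2379 - H(v(-2*(-2))) = 2379 - 1*13 = 2379 - 13 = 2366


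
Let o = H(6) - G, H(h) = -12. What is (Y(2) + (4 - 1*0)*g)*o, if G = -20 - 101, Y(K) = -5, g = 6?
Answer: 2071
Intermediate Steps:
G = -121
o = 109 (o = -12 - 1*(-121) = -12 + 121 = 109)
(Y(2) + (4 - 1*0)*g)*o = (-5 + (4 - 1*0)*6)*109 = (-5 + (4 + 0)*6)*109 = (-5 + 4*6)*109 = (-5 + 24)*109 = 19*109 = 2071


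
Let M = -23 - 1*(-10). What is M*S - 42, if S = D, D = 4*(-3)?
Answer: 114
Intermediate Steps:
M = -13 (M = -23 + 10 = -13)
D = -12
S = -12
M*S - 42 = -13*(-12) - 42 = 156 - 42 = 114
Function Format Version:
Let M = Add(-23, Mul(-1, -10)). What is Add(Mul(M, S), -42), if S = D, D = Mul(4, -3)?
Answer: 114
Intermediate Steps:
M = -13 (M = Add(-23, 10) = -13)
D = -12
S = -12
Add(Mul(M, S), -42) = Add(Mul(-13, -12), -42) = Add(156, -42) = 114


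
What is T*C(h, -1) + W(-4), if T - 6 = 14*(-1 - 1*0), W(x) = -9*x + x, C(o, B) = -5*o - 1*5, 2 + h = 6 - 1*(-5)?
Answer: 432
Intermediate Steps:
h = 9 (h = -2 + (6 - 1*(-5)) = -2 + (6 + 5) = -2 + 11 = 9)
C(o, B) = -5 - 5*o (C(o, B) = -5*o - 5 = -5 - 5*o)
W(x) = -8*x
T = -8 (T = 6 + 14*(-1 - 1*0) = 6 + 14*(-1 + 0) = 6 + 14*(-1) = 6 - 14 = -8)
T*C(h, -1) + W(-4) = -8*(-5 - 5*9) - 8*(-4) = -8*(-5 - 45) + 32 = -8*(-50) + 32 = 400 + 32 = 432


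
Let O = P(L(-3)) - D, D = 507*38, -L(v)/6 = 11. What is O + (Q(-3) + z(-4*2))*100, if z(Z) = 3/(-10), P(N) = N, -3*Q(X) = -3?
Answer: -19262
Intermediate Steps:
L(v) = -66 (L(v) = -6*11 = -66)
D = 19266
Q(X) = 1 (Q(X) = -⅓*(-3) = 1)
z(Z) = -3/10 (z(Z) = 3*(-⅒) = -3/10)
O = -19332 (O = -66 - 1*19266 = -66 - 19266 = -19332)
O + (Q(-3) + z(-4*2))*100 = -19332 + (1 - 3/10)*100 = -19332 + (7/10)*100 = -19332 + 70 = -19262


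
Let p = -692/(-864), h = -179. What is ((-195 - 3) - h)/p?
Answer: -4104/173 ≈ -23.723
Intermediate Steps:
p = 173/216 (p = -692*(-1/864) = 173/216 ≈ 0.80093)
((-195 - 3) - h)/p = ((-195 - 3) - 1*(-179))/(173/216) = (-198 + 179)*(216/173) = -19*216/173 = -4104/173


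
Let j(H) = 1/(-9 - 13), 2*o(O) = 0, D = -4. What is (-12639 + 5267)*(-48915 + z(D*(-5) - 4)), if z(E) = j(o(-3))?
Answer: 3966618866/11 ≈ 3.6060e+8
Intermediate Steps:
o(O) = 0 (o(O) = (½)*0 = 0)
j(H) = -1/22 (j(H) = 1/(-22) = -1/22)
z(E) = -1/22
(-12639 + 5267)*(-48915 + z(D*(-5) - 4)) = (-12639 + 5267)*(-48915 - 1/22) = -7372*(-1076131/22) = 3966618866/11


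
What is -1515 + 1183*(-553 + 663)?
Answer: 128615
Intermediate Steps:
-1515 + 1183*(-553 + 663) = -1515 + 1183*110 = -1515 + 130130 = 128615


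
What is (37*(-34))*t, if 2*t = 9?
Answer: -5661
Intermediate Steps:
t = 9/2 (t = (1/2)*9 = 9/2 ≈ 4.5000)
(37*(-34))*t = (37*(-34))*(9/2) = -1258*9/2 = -5661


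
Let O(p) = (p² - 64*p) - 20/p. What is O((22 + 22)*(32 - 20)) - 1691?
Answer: 32115727/132 ≈ 2.4330e+5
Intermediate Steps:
O(p) = p² - 64*p - 20/p
O((22 + 22)*(32 - 20)) - 1691 = (-20 + ((22 + 22)*(32 - 20))²*(-64 + (22 + 22)*(32 - 20)))/(((22 + 22)*(32 - 20))) - 1691 = (-20 + (44*12)²*(-64 + 44*12))/((44*12)) - 1691 = (-20 + 528²*(-64 + 528))/528 - 1691 = (-20 + 278784*464)/528 - 1691 = (-20 + 129355776)/528 - 1691 = (1/528)*129355756 - 1691 = 32338939/132 - 1691 = 32115727/132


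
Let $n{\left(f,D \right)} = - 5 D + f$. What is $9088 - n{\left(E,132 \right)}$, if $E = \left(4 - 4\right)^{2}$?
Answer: $9748$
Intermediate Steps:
$E = 0$ ($E = 0^{2} = 0$)
$n{\left(f,D \right)} = f - 5 D$
$9088 - n{\left(E,132 \right)} = 9088 - \left(0 - 660\right) = 9088 - -660 = 9088 + 660 = 9748$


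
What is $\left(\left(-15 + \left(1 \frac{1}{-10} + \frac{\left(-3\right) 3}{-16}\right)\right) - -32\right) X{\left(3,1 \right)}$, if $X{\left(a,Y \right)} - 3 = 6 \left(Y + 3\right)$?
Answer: $\frac{37719}{80} \approx 471.49$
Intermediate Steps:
$X{\left(a,Y \right)} = 21 + 6 Y$ ($X{\left(a,Y \right)} = 3 + 6 \left(Y + 3\right) = 3 + 6 \left(3 + Y\right) = 3 + \left(18 + 6 Y\right) = 21 + 6 Y$)
$\left(\left(-15 + \left(1 \frac{1}{-10} + \frac{\left(-3\right) 3}{-16}\right)\right) - -32\right) X{\left(3,1 \right)} = \left(\left(-15 + \left(1 \frac{1}{-10} + \frac{\left(-3\right) 3}{-16}\right)\right) - -32\right) \left(21 + 6 \cdot 1\right) = \left(\left(-15 + \left(1 \left(- \frac{1}{10}\right) - - \frac{9}{16}\right)\right) + 32\right) \left(21 + 6\right) = \left(\left(-15 + \left(- \frac{1}{10} + \frac{9}{16}\right)\right) + 32\right) 27 = \left(\left(-15 + \frac{37}{80}\right) + 32\right) 27 = \left(- \frac{1163}{80} + 32\right) 27 = \frac{1397}{80} \cdot 27 = \frac{37719}{80}$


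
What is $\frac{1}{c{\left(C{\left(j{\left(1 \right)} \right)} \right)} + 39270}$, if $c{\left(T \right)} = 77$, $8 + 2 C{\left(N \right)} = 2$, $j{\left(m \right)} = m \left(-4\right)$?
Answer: $\frac{1}{39347} \approx 2.5415 \cdot 10^{-5}$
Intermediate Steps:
$j{\left(m \right)} = - 4 m$
$C{\left(N \right)} = -3$ ($C{\left(N \right)} = -4 + \frac{1}{2} \cdot 2 = -4 + 1 = -3$)
$\frac{1}{c{\left(C{\left(j{\left(1 \right)} \right)} \right)} + 39270} = \frac{1}{77 + 39270} = \frac{1}{39347}$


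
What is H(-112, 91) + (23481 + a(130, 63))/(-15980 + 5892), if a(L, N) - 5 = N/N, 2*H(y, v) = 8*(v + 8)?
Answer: 3971361/10088 ≈ 393.67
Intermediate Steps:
H(y, v) = 32 + 4*v (H(y, v) = (8*(v + 8))/2 = (8*(8 + v))/2 = (64 + 8*v)/2 = 32 + 4*v)
a(L, N) = 6 (a(L, N) = 5 + N/N = 5 + 1 = 6)
H(-112, 91) + (23481 + a(130, 63))/(-15980 + 5892) = (32 + 4*91) + (23481 + 6)/(-15980 + 5892) = (32 + 364) + 23487/(-10088) = 396 + 23487*(-1/10088) = 396 - 23487/10088 = 3971361/10088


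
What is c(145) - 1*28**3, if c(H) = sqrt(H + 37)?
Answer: -21952 + sqrt(182) ≈ -21939.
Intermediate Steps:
c(H) = sqrt(37 + H)
c(145) - 1*28**3 = sqrt(37 + 145) - 1*28**3 = sqrt(182) - 1*21952 = sqrt(182) - 21952 = -21952 + sqrt(182)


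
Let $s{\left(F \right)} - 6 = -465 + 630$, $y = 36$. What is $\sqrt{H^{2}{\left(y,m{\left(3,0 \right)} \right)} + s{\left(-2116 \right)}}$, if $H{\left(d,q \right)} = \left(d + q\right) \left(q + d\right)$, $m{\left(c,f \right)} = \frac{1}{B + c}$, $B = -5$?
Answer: $\frac{\sqrt{25414417}}{4} \approx 1260.3$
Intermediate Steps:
$m{\left(c,f \right)} = \frac{1}{-5 + c}$
$H{\left(d,q \right)} = \left(d + q\right)^{2}$ ($H{\left(d,q \right)} = \left(d + q\right) \left(d + q\right) = \left(d + q\right)^{2}$)
$s{\left(F \right)} = 171$ ($s{\left(F \right)} = 6 + \left(-465 + 630\right) = 6 + 165 = 171$)
$\sqrt{H^{2}{\left(y,m{\left(3,0 \right)} \right)} + s{\left(-2116 \right)}} = \sqrt{\left(\left(36 + \frac{1}{-5 + 3}\right)^{2}\right)^{2} + 171} = \sqrt{\left(\left(36 + \frac{1}{-2}\right)^{2}\right)^{2} + 171} = \sqrt{\left(\left(36 - \frac{1}{2}\right)^{2}\right)^{2} + 171} = \sqrt{\left(\left(\frac{71}{2}\right)^{2}\right)^{2} + 171} = \sqrt{\left(\frac{5041}{4}\right)^{2} + 171} = \sqrt{\frac{25411681}{16} + 171} = \sqrt{\frac{25414417}{16}} = \frac{\sqrt{25414417}}{4}$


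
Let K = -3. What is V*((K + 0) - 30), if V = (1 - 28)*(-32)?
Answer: -28512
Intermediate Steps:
V = 864 (V = -27*(-32) = 864)
V*((K + 0) - 30) = 864*((-3 + 0) - 30) = 864*(-3 - 30) = 864*(-33) = -28512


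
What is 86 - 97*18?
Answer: -1660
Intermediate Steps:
86 - 97*18 = 86 - 1746 = -1660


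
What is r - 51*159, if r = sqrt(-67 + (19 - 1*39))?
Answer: -8109 + I*sqrt(87) ≈ -8109.0 + 9.3274*I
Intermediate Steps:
r = I*sqrt(87) (r = sqrt(-67 + (19 - 39)) = sqrt(-67 - 20) = sqrt(-87) = I*sqrt(87) ≈ 9.3274*I)
r - 51*159 = I*sqrt(87) - 51*159 = I*sqrt(87) - 8109 = -8109 + I*sqrt(87)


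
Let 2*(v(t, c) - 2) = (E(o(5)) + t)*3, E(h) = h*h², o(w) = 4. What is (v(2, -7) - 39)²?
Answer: 3844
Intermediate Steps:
E(h) = h³
v(t, c) = 98 + 3*t/2 (v(t, c) = 2 + ((4³ + t)*3)/2 = 2 + ((64 + t)*3)/2 = 2 + (192 + 3*t)/2 = 2 + (96 + 3*t/2) = 98 + 3*t/2)
(v(2, -7) - 39)² = ((98 + (3/2)*2) - 39)² = ((98 + 3) - 39)² = (101 - 39)² = 62² = 3844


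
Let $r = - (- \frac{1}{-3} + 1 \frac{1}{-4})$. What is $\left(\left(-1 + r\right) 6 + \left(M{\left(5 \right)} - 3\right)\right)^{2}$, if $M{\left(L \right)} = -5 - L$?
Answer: $\frac{1521}{4} \approx 380.25$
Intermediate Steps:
$r = - \frac{1}{12}$ ($r = - (\left(-1\right) \left(- \frac{1}{3}\right) + 1 \left(- \frac{1}{4}\right)) = - (\frac{1}{3} - \frac{1}{4}) = \left(-1\right) \frac{1}{12} = - \frac{1}{12} \approx -0.083333$)
$\left(\left(-1 + r\right) 6 + \left(M{\left(5 \right)} - 3\right)\right)^{2} = \left(\left(-1 - \frac{1}{12}\right) 6 - 13\right)^{2} = \left(\left(- \frac{13}{12}\right) 6 - 13\right)^{2} = \left(- \frac{13}{2} - 13\right)^{2} = \left(- \frac{39}{2}\right)^{2} = \frac{1521}{4}$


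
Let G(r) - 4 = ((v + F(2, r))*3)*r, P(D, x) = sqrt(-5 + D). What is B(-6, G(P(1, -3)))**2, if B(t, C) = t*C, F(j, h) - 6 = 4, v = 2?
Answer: -186048 + 20736*I ≈ -1.8605e+5 + 20736.0*I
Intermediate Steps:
F(j, h) = 10 (F(j, h) = 6 + 4 = 10)
G(r) = 4 + 36*r (G(r) = 4 + ((2 + 10)*3)*r = 4 + (12*3)*r = 4 + 36*r)
B(t, C) = C*t
B(-6, G(P(1, -3)))**2 = ((4 + 36*sqrt(-5 + 1))*(-6))**2 = ((4 + 36*sqrt(-4))*(-6))**2 = ((4 + 36*(2*I))*(-6))**2 = ((4 + 72*I)*(-6))**2 = (-24 - 432*I)**2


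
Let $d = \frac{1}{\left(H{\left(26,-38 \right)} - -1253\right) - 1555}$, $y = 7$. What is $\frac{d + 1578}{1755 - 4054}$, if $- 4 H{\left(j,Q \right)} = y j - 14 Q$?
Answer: $- \frac{1516456}{2209339} \approx -0.68638$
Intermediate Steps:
$H{\left(j,Q \right)} = - \frac{7 j}{4} + \frac{7 Q}{2}$ ($H{\left(j,Q \right)} = - \frac{7 j - 14 Q}{4} = - \frac{- 14 Q + 7 j}{4} = - \frac{7 j}{4} + \frac{7 Q}{2}$)
$d = - \frac{2}{961}$ ($d = \frac{1}{\left(\left(\left(- \frac{7}{4}\right) 26 + \frac{7}{2} \left(-38\right)\right) - -1253\right) - 1555} = \frac{1}{\left(\left(- \frac{91}{2} - 133\right) + 1253\right) - 1555} = \frac{1}{\left(- \frac{357}{2} + 1253\right) - 1555} = \frac{1}{\frac{2149}{2} - 1555} = \frac{1}{- \frac{961}{2}} = - \frac{2}{961} \approx -0.0020812$)
$\frac{d + 1578}{1755 - 4054} = \frac{- \frac{2}{961} + 1578}{1755 - 4054} = \frac{1516456}{961 \left(-2299\right)} = \frac{1516456}{961} \left(- \frac{1}{2299}\right) = - \frac{1516456}{2209339}$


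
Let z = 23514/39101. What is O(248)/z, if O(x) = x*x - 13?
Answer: 801453197/7838 ≈ 1.0225e+5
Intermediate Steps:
O(x) = -13 + x**2 (O(x) = x**2 - 13 = -13 + x**2)
z = 23514/39101 (z = 23514*(1/39101) = 23514/39101 ≈ 0.60137)
O(248)/z = (-13 + 248**2)/(23514/39101) = (-13 + 61504)*(39101/23514) = 61491*(39101/23514) = 801453197/7838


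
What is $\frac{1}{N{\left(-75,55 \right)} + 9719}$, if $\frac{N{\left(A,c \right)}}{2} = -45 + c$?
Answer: $\frac{1}{9739} \approx 0.00010268$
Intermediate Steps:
$N{\left(A,c \right)} = -90 + 2 c$ ($N{\left(A,c \right)} = 2 \left(-45 + c\right) = -90 + 2 c$)
$\frac{1}{N{\left(-75,55 \right)} + 9719} = \frac{1}{\left(-90 + 2 \cdot 55\right) + 9719} = \frac{1}{\left(-90 + 110\right) + 9719} = \frac{1}{20 + 9719} = \frac{1}{9739}$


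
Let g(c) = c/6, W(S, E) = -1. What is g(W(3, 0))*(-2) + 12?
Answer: 37/3 ≈ 12.333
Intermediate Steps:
g(c) = c/6 (g(c) = c*(⅙) = c/6)
g(W(3, 0))*(-2) + 12 = ((⅙)*(-1))*(-2) + 12 = -⅙*(-2) + 12 = ⅓ + 12 = 37/3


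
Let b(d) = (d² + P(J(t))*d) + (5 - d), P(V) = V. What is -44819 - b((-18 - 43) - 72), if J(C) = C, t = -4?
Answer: -63178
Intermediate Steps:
b(d) = 5 + d² - 5*d (b(d) = (d² - 4*d) + (5 - d) = 5 + d² - 5*d)
-44819 - b((-18 - 43) - 72) = -44819 - (5 + ((-18 - 43) - 72)² - 5*((-18 - 43) - 72)) = -44819 - (5 + (-61 - 72)² - 5*(-61 - 72)) = -44819 - (5 + (-133)² - 5*(-133)) = -44819 - (5 + 17689 + 665) = -44819 - 1*18359 = -44819 - 18359 = -63178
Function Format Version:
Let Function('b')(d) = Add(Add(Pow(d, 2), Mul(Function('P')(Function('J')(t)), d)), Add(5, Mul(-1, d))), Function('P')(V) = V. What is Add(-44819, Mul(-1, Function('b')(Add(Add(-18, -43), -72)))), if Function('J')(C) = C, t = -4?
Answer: -63178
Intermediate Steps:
Function('b')(d) = Add(5, Pow(d, 2), Mul(-5, d)) (Function('b')(d) = Add(Add(Pow(d, 2), Mul(-4, d)), Add(5, Mul(-1, d))) = Add(5, Pow(d, 2), Mul(-5, d)))
Add(-44819, Mul(-1, Function('b')(Add(Add(-18, -43), -72)))) = Add(-44819, Mul(-1, Add(5, Pow(Add(Add(-18, -43), -72), 2), Mul(-5, Add(Add(-18, -43), -72))))) = Add(-44819, Mul(-1, Add(5, Pow(Add(-61, -72), 2), Mul(-5, Add(-61, -72))))) = Add(-44819, Mul(-1, Add(5, Pow(-133, 2), Mul(-5, -133)))) = Add(-44819, Mul(-1, Add(5, 17689, 665))) = Add(-44819, Mul(-1, 18359)) = Add(-44819, -18359) = -63178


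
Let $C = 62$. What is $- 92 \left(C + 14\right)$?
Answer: $-6992$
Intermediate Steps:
$- 92 \left(C + 14\right) = - 92 \left(62 + 14\right) = \left(-92\right) 76 = -6992$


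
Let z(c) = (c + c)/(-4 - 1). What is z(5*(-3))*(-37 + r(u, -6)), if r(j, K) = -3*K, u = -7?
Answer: -114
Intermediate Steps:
z(c) = -2*c/5 (z(c) = (2*c)/(-5) = (2*c)*(-1/5) = -2*c/5)
z(5*(-3))*(-37 + r(u, -6)) = (-2*(-3))*(-37 - 3*(-6)) = (-2/5*(-15))*(-37 + 18) = 6*(-19) = -114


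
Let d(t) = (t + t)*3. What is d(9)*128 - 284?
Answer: 6628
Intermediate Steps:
d(t) = 6*t (d(t) = (2*t)*3 = 6*t)
d(9)*128 - 284 = (6*9)*128 - 284 = 54*128 - 284 = 6912 - 284 = 6628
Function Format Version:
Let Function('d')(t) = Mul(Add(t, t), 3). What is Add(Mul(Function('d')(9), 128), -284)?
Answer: 6628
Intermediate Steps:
Function('d')(t) = Mul(6, t) (Function('d')(t) = Mul(Mul(2, t), 3) = Mul(6, t))
Add(Mul(Function('d')(9), 128), -284) = Add(Mul(Mul(6, 9), 128), -284) = Add(Mul(54, 128), -284) = Add(6912, -284) = 6628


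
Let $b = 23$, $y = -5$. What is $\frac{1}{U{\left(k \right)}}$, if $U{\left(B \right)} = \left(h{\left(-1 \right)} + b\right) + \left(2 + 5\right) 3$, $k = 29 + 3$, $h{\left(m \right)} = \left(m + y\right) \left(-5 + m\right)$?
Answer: $\frac{1}{80} \approx 0.0125$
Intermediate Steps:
$h{\left(m \right)} = \left(-5 + m\right)^{2}$ ($h{\left(m \right)} = \left(m - 5\right) \left(-5 + m\right) = \left(-5 + m\right) \left(-5 + m\right) = \left(-5 + m\right)^{2}$)
$k = 32$
$U{\left(B \right)} = 80$ ($U{\left(B \right)} = \left(\left(25 + \left(-1\right)^{2} - -10\right) + 23\right) + \left(2 + 5\right) 3 = \left(\left(25 + 1 + 10\right) + 23\right) + 7 \cdot 3 = \left(36 + 23\right) + 21 = 59 + 21 = 80$)
$\frac{1}{U{\left(k \right)}} = \frac{1}{80}$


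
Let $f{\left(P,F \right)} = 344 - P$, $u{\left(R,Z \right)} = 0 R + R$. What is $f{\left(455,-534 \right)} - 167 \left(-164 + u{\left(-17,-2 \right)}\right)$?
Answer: $30116$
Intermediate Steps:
$u{\left(R,Z \right)} = R$ ($u{\left(R,Z \right)} = 0 + R = R$)
$f{\left(455,-534 \right)} - 167 \left(-164 + u{\left(-17,-2 \right)}\right) = \left(344 - 455\right) - 167 \left(-164 - 17\right) = \left(344 - 455\right) - 167 \left(-181\right) = -111 - -30227 = -111 + 30227 = 30116$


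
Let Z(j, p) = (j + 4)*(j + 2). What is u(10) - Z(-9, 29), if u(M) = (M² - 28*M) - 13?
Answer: -228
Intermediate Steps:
u(M) = -13 + M² - 28*M
Z(j, p) = (2 + j)*(4 + j) (Z(j, p) = (4 + j)*(2 + j) = (2 + j)*(4 + j))
u(10) - Z(-9, 29) = (-13 + 10² - 28*10) - (8 + (-9)² + 6*(-9)) = (-13 + 100 - 280) - (8 + 81 - 54) = -193 - 1*35 = -193 - 35 = -228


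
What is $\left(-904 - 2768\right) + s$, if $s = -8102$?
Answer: $-11774$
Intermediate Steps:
$\left(-904 - 2768\right) + s = \left(-904 - 2768\right) - 8102 = -3672 - 8102 = -11774$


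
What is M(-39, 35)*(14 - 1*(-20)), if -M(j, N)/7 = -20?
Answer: 4760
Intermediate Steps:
M(j, N) = 140 (M(j, N) = -7*(-20) = 140)
M(-39, 35)*(14 - 1*(-20)) = 140*(14 - 1*(-20)) = 140*(14 + 20) = 140*34 = 4760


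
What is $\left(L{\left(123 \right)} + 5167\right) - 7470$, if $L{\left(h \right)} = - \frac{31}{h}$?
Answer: $- \frac{283300}{123} \approx -2303.3$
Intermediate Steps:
$\left(L{\left(123 \right)} + 5167\right) - 7470 = \left(- \frac{31}{123} + 5167\right) - 7470 = \frac{635510}{123} - 7470 = - \frac{283300}{123}$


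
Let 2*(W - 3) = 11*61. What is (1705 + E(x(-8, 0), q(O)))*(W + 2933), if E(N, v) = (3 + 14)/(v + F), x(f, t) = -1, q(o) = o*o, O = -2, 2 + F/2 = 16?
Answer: 357097311/64 ≈ 5.5796e+6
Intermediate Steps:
F = 28 (F = -4 + 2*16 = -4 + 32 = 28)
W = 677/2 (W = 3 + (11*61)/2 = 3 + (1/2)*671 = 3 + 671/2 = 677/2 ≈ 338.50)
q(o) = o**2
E(N, v) = 17/(28 + v) (E(N, v) = (3 + 14)/(v + 28) = 17/(28 + v))
(1705 + E(x(-8, 0), q(O)))*(W + 2933) = (1705 + 17/(28 + (-2)**2))*(677/2 + 2933) = (1705 + 17/(28 + 4))*(6543/2) = (1705 + 17/32)*(6543/2) = (54577/32)*(6543/2) = 357097311/64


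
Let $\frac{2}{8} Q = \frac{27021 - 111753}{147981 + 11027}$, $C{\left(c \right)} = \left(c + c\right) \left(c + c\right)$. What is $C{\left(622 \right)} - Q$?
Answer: $\frac{15379433951}{9938} \approx 1.5475 \cdot 10^{6}$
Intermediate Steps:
$C{\left(c \right)} = 4 c^{2}$ ($C{\left(c \right)} = 2 c 2 c = 4 c^{2}$)
$Q = - \frac{21183}{9938}$ ($Q = 4 \frac{27021 - 111753}{147981 + 11027} = 4 \left(- \frac{84732}{159008}\right) = 4 \left(\left(-84732\right) \frac{1}{159008}\right) = 4 \left(- \frac{21183}{39752}\right) = - \frac{21183}{9938} \approx -2.1315$)
$C{\left(622 \right)} - Q = 4 \cdot 622^{2} - - \frac{21183}{9938} = 4 \cdot 386884 + \frac{21183}{9938} = 1547536 + \frac{21183}{9938} = \frac{15379433951}{9938}$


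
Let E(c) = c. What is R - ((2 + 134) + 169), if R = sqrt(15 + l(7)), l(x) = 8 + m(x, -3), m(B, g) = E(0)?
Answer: -305 + sqrt(23) ≈ -300.20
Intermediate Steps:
m(B, g) = 0
l(x) = 8 (l(x) = 8 + 0 = 8)
R = sqrt(23) (R = sqrt(15 + 8) = sqrt(23) ≈ 4.7958)
R - ((2 + 134) + 169) = sqrt(23) - ((2 + 134) + 169) = sqrt(23) - (136 + 169) = sqrt(23) - 1*305 = sqrt(23) - 305 = -305 + sqrt(23)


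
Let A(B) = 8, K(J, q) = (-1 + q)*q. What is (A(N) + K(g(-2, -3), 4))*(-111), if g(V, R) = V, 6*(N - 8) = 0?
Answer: -2220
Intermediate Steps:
N = 8 (N = 8 + (⅙)*0 = 8 + 0 = 8)
K(J, q) = q*(-1 + q)
(A(N) + K(g(-2, -3), 4))*(-111) = (8 + 4*(-1 + 4))*(-111) = (8 + 4*3)*(-111) = (8 + 12)*(-111) = 20*(-111) = -2220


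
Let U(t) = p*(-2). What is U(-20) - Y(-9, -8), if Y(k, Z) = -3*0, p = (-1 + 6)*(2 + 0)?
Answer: -20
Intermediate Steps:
p = 10 (p = 5*2 = 10)
Y(k, Z) = 0
U(t) = -20 (U(t) = 10*(-2) = -20)
U(-20) - Y(-9, -8) = -20 - 1*0 = -20 + 0 = -20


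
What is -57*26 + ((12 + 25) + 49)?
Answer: -1396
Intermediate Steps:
-57*26 + ((12 + 25) + 49) = -1482 + (37 + 49) = -1482 + 86 = -1396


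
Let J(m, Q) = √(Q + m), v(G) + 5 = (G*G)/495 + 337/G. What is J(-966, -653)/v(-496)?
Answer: 245520*I*√1619/120629521 ≈ 0.081895*I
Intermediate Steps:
v(G) = -5 + 337/G + G²/495 (v(G) = -5 + ((G*G)/495 + 337/G) = -5 + (G²*(1/495) + 337/G) = -5 + (G²/495 + 337/G) = -5 + (337/G + G²/495) = -5 + 337/G + G²/495)
J(-966, -653)/v(-496) = √(-653 - 966)/(-5 + 337/(-496) + (1/495)*(-496)²) = √(-1619)/(-5 + 337*(-1/496) + (1/495)*246016) = (I*√1619)/(-5 - 337/496 + 246016/495) = (I*√1619)/(120629521/245520) = (I*√1619)*(245520/120629521) = 245520*I*√1619/120629521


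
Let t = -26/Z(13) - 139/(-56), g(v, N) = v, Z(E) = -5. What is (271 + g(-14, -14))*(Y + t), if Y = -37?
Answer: -2109713/280 ≈ -7534.7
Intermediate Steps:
t = 2151/280 (t = -26/(-5) - 139/(-56) = -26*(-⅕) - 139*(-1/56) = 26/5 + 139/56 = 2151/280 ≈ 7.6821)
(271 + g(-14, -14))*(Y + t) = (271 - 14)*(-37 + 2151/280) = 257*(-8209/280) = -2109713/280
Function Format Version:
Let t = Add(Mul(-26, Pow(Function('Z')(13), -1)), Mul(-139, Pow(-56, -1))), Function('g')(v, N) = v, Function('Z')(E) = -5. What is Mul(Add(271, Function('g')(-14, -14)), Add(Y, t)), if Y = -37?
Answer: Rational(-2109713, 280) ≈ -7534.7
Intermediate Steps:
t = Rational(2151, 280) (t = Add(Mul(-26, Pow(-5, -1)), Mul(-139, Pow(-56, -1))) = Add(Mul(-26, Rational(-1, 5)), Mul(-139, Rational(-1, 56))) = Add(Rational(26, 5), Rational(139, 56)) = Rational(2151, 280) ≈ 7.6821)
Mul(Add(271, Function('g')(-14, -14)), Add(Y, t)) = Mul(Add(271, -14), Add(-37, Rational(2151, 280))) = Mul(257, Rational(-8209, 280)) = Rational(-2109713, 280)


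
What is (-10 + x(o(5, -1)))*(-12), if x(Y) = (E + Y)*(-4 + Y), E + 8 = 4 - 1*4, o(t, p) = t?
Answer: 156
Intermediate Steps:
E = -8 (E = -8 + (4 - 1*4) = -8 + (4 - 4) = -8 + 0 = -8)
x(Y) = (-8 + Y)*(-4 + Y)
(-10 + x(o(5, -1)))*(-12) = (-10 + (32 + 5² - 12*5))*(-12) = (-10 + (32 + 25 - 60))*(-12) = (-10 - 3)*(-12) = -13*(-12) = 156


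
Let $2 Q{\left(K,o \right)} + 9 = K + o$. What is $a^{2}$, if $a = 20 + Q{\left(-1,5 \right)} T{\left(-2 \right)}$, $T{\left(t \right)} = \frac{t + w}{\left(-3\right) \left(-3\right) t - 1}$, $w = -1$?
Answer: $\frac{555025}{1444} \approx 384.37$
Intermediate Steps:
$T{\left(t \right)} = \frac{-1 + t}{-1 + 9 t}$ ($T{\left(t \right)} = \frac{t - 1}{\left(-3\right) \left(-3\right) t - 1} = \frac{-1 + t}{9 t - 1} = \frac{-1 + t}{-1 + 9 t}$)
$Q{\left(K,o \right)} = - \frac{9}{2} + \frac{K}{2} + \frac{o}{2}$ ($Q{\left(K,o \right)} = - \frac{9}{2} + \frac{K + o}{2} = - \frac{9}{2} + \left(\frac{K}{2} + \frac{o}{2}\right) = - \frac{9}{2} + \frac{K}{2} + \frac{o}{2}$)
$a = \frac{745}{38}$ ($a = 20 + \left(- \frac{9}{2} + \frac{1}{2} \left(-1\right) + \frac{1}{2} \cdot 5\right) \frac{-1 - 2}{-1 + 9 \left(-2\right)} = 20 + \left(- \frac{9}{2} - \frac{1}{2} + \frac{5}{2}\right) \frac{1}{-1 - 18} \left(-3\right) = 20 - \frac{5 \frac{1}{-19} \left(-3\right)}{2} = 20 - \frac{5 \left(\left(- \frac{1}{19}\right) \left(-3\right)\right)}{2} = 20 - \frac{15}{38} = \frac{745}{38} \approx 19.605$)
$a^{2} = \left(\frac{745}{38}\right)^{2} = \frac{555025}{1444}$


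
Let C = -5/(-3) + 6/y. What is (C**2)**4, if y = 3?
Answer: 214358881/6561 ≈ 32672.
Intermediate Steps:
C = 11/3 (C = -5/(-3) + 6/3 = -5*(-1/3) + 6*(1/3) = 5/3 + 2 = 11/3 ≈ 3.6667)
(C**2)**4 = ((11/3)**2)**4 = (121/9)**4 = 214358881/6561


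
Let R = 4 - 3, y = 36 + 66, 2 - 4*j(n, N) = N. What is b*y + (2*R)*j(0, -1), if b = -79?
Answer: -16113/2 ≈ -8056.5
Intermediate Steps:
j(n, N) = ½ - N/4
y = 102
R = 1
b*y + (2*R)*j(0, -1) = -79*102 + (2*1)*(½ - ¼*(-1)) = -8058 + 2*(½ + ¼) = -8058 + 2*(¾) = -8058 + 3/2 = -16113/2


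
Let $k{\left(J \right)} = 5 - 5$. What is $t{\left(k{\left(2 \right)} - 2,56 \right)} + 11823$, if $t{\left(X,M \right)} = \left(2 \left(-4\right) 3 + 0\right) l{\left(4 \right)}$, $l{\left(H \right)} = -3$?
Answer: $11895$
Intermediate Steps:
$k{\left(J \right)} = 0$
$t{\left(X,M \right)} = 72$ ($t{\left(X,M \right)} = \left(2 \left(-4\right) 3 + 0\right) \left(-3\right) = \left(\left(-8\right) 3 + 0\right) \left(-3\right) = \left(-24 + 0\right) \left(-3\right) = \left(-24\right) \left(-3\right) = 72$)
$t{\left(k{\left(2 \right)} - 2,56 \right)} + 11823 = 72 + 11823 = 11895$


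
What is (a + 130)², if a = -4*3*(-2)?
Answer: 23716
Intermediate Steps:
a = 24 (a = -12*(-2) = 24)
(a + 130)² = (24 + 130)² = 154² = 23716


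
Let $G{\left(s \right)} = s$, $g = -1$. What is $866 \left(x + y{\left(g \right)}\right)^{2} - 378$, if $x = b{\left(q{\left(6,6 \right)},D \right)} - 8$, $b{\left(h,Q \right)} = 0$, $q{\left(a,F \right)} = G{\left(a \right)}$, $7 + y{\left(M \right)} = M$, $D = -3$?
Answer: $221318$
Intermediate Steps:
$y{\left(M \right)} = -7 + M$
$q{\left(a,F \right)} = a$
$x = -8$ ($x = 0 - 8 = -8$)
$866 \left(x + y{\left(g \right)}\right)^{2} - 378 = 866 \left(-8 - 8\right)^{2} - 378 = 866 \left(-16\right)^{2} - 378 = 866 \cdot 256 - 378 = 221696 - 378 = 221318$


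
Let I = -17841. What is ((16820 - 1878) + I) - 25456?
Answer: -28355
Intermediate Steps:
((16820 - 1878) + I) - 25456 = ((16820 - 1878) - 17841) - 25456 = (14942 - 17841) - 25456 = -2899 - 25456 = -28355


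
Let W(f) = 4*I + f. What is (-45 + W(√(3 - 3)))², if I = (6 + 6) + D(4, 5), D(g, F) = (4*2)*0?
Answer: 9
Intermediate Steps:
D(g, F) = 0 (D(g, F) = 8*0 = 0)
I = 12 (I = (6 + 6) + 0 = 12 + 0 = 12)
W(f) = 48 + f (W(f) = 4*12 + f = 48 + f)
(-45 + W(√(3 - 3)))² = (-45 + (48 + √(3 - 3)))² = (-45 + (48 + √0))² = (-45 + (48 + 0))² = (-45 + 48)² = 3² = 9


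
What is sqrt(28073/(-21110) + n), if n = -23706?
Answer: I*sqrt(10564747183630)/21110 ≈ 153.97*I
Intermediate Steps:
sqrt(28073/(-21110) + n) = sqrt(28073/(-21110) - 23706) = sqrt(28073*(-1/21110) - 23706) = sqrt(-28073/21110 - 23706) = sqrt(-500461733/21110) = I*sqrt(10564747183630)/21110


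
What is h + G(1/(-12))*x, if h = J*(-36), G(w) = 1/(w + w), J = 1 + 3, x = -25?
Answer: 6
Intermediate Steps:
J = 4
G(w) = 1/(2*w)
h = -144 (h = 4*(-36) = -144)
h + G(1/(-12))*x = -144 + (1/(2*(1/(-12))))*(-25) = -144 + (1/(2*(-1/12)))*(-25) = -144 + ((½)*(-12))*(-25) = -144 - 6*(-25) = -144 + 150 = 6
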